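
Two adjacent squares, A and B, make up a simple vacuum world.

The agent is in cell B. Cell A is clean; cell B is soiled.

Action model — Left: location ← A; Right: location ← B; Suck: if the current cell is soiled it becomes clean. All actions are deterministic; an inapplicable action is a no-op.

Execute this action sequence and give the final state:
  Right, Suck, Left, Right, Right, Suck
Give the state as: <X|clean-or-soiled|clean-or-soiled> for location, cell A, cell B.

Right (#1): <B|clean|soiled>
Suck (#2): <B|clean|clean>
Left (#3): <A|clean|clean>
Right (#4): <B|clean|clean>
Right (#5): <B|clean|clean>
Suck (#6): <B|clean|clean>

<B|clean|clean>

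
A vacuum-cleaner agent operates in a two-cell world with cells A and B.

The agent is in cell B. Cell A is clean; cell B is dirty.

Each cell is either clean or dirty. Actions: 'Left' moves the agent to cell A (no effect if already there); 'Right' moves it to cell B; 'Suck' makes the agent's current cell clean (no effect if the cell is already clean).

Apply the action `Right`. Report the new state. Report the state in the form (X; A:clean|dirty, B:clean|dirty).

start: (B; A:clean, B:dirty)
[1] after Right: (B; A:clean, B:dirty)

(B; A:clean, B:dirty)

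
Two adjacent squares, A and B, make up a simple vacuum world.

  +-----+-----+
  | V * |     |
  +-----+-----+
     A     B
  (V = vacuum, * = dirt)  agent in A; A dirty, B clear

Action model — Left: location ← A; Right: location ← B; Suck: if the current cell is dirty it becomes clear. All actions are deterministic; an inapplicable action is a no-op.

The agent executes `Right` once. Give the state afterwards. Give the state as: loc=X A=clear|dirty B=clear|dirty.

loc=B A=dirty B=clear

start: loc=A A=dirty B=clear
Right (#1): loc=B A=dirty B=clear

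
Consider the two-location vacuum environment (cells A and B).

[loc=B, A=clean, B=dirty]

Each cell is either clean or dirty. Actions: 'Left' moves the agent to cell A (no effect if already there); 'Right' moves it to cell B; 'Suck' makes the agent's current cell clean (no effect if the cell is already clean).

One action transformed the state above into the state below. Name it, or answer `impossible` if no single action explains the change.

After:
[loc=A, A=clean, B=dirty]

Left

try  Left: (A; A:clean, B:dirty)  ← match
try Right: (B; A:clean, B:dirty)
try  Suck: (B; A:clean, B:clean)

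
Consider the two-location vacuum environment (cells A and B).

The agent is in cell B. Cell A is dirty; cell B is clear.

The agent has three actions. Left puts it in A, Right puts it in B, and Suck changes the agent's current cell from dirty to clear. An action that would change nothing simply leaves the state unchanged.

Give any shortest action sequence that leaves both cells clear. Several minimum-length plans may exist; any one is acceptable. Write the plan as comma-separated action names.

step 1/2 (Left): (A; A:dirty, B:clear)
step 2/2 (Suck): (A; A:clear, B:clear)
min 2: go A then Suck

Left, Suck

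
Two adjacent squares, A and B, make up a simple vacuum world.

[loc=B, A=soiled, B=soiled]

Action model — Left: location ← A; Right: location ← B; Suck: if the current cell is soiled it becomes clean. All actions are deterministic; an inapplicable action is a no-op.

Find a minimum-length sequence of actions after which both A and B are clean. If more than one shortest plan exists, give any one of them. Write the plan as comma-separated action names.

Suck, Left, Suck

t=1 Suck ⇒ loc=B A=soiled B=clean
t=2 Left ⇒ loc=A A=soiled B=clean
t=3 Suck ⇒ loc=A A=clean B=clean
min 3: Suck B + move + Suck A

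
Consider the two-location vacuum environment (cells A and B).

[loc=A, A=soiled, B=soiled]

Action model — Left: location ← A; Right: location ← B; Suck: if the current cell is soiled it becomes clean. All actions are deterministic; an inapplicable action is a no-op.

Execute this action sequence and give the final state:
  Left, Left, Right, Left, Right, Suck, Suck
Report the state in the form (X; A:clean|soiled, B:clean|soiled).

(B; A:soiled, B:clean)

Left (#1): (A; A:soiled, B:soiled)
Left (#2): (A; A:soiled, B:soiled)
Right (#3): (B; A:soiled, B:soiled)
Left (#4): (A; A:soiled, B:soiled)
Right (#5): (B; A:soiled, B:soiled)
Suck (#6): (B; A:soiled, B:clean)
Suck (#7): (B; A:soiled, B:clean)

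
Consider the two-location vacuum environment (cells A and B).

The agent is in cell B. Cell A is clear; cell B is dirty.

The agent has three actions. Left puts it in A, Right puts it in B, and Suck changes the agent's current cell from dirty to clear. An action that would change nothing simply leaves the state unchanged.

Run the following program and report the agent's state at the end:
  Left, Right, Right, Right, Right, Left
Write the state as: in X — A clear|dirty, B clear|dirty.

step 1/6 (Left): in A — A clear, B dirty
step 2/6 (Right): in B — A clear, B dirty
step 3/6 (Right): in B — A clear, B dirty
step 4/6 (Right): in B — A clear, B dirty
step 5/6 (Right): in B — A clear, B dirty
step 6/6 (Left): in A — A clear, B dirty

in A — A clear, B dirty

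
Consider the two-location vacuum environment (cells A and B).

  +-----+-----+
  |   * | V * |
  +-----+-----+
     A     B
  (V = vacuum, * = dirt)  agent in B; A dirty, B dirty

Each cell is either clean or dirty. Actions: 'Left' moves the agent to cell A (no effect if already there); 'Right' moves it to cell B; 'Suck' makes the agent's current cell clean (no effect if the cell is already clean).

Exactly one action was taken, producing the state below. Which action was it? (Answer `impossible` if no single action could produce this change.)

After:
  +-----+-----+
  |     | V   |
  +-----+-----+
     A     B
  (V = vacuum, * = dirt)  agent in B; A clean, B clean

impossible

try  Left: (A; A:dirty, B:dirty)
try Right: (B; A:dirty, B:dirty)
try  Suck: (B; A:dirty, B:clean)
no single action produces the after-state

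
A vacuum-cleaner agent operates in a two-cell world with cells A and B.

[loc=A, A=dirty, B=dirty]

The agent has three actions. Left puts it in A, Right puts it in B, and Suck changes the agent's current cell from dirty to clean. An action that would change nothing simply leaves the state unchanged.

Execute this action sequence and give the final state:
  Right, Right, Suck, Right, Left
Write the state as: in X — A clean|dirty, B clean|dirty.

in A — A dirty, B clean

Right (#1): in B — A dirty, B dirty
Right (#2): in B — A dirty, B dirty
Suck (#3): in B — A dirty, B clean
Right (#4): in B — A dirty, B clean
Left (#5): in A — A dirty, B clean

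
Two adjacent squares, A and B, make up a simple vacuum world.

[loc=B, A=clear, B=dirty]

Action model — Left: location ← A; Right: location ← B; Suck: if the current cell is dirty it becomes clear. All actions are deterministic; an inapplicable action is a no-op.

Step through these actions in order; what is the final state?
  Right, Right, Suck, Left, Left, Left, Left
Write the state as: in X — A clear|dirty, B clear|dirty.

in A — A clear, B clear

1) do Right; now in B — A clear, B dirty
2) do Right; now in B — A clear, B dirty
3) do Suck; now in B — A clear, B clear
4) do Left; now in A — A clear, B clear
5) do Left; now in A — A clear, B clear
6) do Left; now in A — A clear, B clear
7) do Left; now in A — A clear, B clear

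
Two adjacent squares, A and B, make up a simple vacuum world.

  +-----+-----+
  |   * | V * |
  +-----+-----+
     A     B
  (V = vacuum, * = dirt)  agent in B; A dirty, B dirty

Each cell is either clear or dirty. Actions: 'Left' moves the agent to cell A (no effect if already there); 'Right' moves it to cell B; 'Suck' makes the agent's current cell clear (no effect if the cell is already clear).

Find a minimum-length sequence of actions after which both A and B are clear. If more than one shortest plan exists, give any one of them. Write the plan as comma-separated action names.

Suck, Left, Suck

Suck (#1): loc=B A=dirty B=clear
Left (#2): loc=A A=dirty B=clear
Suck (#3): loc=A A=clear B=clear
min 3: Suck B + move + Suck A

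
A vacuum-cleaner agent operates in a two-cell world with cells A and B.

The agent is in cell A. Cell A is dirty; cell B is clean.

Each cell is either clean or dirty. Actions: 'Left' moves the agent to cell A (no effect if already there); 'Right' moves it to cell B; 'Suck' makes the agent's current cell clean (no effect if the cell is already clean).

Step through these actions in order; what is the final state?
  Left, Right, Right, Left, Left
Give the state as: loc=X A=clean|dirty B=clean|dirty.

t=1 Left ⇒ loc=A A=dirty B=clean
t=2 Right ⇒ loc=B A=dirty B=clean
t=3 Right ⇒ loc=B A=dirty B=clean
t=4 Left ⇒ loc=A A=dirty B=clean
t=5 Left ⇒ loc=A A=dirty B=clean

loc=A A=dirty B=clean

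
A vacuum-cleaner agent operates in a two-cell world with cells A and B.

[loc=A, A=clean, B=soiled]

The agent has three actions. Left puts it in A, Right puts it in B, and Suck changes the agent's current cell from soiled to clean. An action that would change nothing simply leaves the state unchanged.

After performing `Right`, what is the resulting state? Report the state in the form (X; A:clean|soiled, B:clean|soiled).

(B; A:clean, B:soiled)

start: (A; A:clean, B:soiled)
t=1 Right ⇒ (B; A:clean, B:soiled)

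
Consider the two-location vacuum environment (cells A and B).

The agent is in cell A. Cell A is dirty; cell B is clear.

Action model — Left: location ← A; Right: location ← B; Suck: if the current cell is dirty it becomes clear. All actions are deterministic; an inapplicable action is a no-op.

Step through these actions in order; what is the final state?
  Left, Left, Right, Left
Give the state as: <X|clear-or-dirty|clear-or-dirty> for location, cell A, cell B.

<A|dirty|clear>

1) do Left; now <A|dirty|clear>
2) do Left; now <A|dirty|clear>
3) do Right; now <B|dirty|clear>
4) do Left; now <A|dirty|clear>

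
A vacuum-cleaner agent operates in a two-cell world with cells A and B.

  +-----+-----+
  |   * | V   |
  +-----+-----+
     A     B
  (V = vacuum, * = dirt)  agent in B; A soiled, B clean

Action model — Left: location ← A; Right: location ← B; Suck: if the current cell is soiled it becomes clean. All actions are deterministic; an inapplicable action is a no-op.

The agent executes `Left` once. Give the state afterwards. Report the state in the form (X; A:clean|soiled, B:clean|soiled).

(A; A:soiled, B:clean)

start: (B; A:soiled, B:clean)
Left (#1): (A; A:soiled, B:clean)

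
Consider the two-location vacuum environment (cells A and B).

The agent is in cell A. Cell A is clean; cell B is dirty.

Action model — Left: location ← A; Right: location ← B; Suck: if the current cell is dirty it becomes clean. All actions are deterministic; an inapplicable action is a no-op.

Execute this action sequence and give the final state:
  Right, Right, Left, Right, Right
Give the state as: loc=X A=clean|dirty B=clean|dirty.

loc=B A=clean B=dirty

step 1/5 (Right): loc=B A=clean B=dirty
step 2/5 (Right): loc=B A=clean B=dirty
step 3/5 (Left): loc=A A=clean B=dirty
step 4/5 (Right): loc=B A=clean B=dirty
step 5/5 (Right): loc=B A=clean B=dirty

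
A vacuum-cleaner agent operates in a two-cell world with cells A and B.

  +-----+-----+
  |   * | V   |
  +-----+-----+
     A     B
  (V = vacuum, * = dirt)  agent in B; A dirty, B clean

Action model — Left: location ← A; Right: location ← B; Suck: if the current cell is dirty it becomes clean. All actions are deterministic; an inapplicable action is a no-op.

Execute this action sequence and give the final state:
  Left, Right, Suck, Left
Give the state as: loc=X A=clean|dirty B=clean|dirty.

1) do Left; now loc=A A=dirty B=clean
2) do Right; now loc=B A=dirty B=clean
3) do Suck; now loc=B A=dirty B=clean
4) do Left; now loc=A A=dirty B=clean

loc=A A=dirty B=clean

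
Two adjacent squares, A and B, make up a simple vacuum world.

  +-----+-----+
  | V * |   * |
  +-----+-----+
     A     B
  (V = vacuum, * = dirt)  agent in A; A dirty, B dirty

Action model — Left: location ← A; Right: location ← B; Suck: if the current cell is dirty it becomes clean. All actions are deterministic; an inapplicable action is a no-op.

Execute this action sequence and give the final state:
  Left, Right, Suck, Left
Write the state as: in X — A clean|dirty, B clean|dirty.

in A — A dirty, B clean

1) do Left; now in A — A dirty, B dirty
2) do Right; now in B — A dirty, B dirty
3) do Suck; now in B — A dirty, B clean
4) do Left; now in A — A dirty, B clean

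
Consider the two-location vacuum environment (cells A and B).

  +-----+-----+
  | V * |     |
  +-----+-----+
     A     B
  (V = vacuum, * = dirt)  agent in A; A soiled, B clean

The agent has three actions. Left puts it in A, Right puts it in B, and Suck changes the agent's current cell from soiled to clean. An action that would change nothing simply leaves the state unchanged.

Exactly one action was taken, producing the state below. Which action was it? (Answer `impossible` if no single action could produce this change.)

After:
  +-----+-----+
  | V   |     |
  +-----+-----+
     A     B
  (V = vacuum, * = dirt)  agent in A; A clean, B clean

Suck

try  Left: <A|soiled|clean>
try Right: <B|soiled|clean>
try  Suck: <A|clean|clean>  ← match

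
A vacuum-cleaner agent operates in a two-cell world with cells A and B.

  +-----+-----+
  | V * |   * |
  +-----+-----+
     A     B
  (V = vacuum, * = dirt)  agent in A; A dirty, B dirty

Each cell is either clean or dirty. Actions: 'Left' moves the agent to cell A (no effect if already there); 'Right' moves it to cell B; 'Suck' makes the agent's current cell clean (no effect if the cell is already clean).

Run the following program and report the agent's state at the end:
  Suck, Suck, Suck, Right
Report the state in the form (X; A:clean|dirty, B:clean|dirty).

(B; A:clean, B:dirty)

1. Suck → (A; A:clean, B:dirty)
2. Suck → (A; A:clean, B:dirty)
3. Suck → (A; A:clean, B:dirty)
4. Right → (B; A:clean, B:dirty)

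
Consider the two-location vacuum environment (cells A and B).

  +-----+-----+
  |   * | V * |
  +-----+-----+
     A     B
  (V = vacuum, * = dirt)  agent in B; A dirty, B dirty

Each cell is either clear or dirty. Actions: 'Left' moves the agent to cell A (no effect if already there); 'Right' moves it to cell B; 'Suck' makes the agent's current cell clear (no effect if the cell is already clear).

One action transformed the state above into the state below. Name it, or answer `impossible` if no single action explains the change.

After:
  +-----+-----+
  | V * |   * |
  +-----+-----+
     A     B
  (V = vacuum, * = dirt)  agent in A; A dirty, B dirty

try  Left: (A; A:dirty, B:dirty)  ← match
try Right: (B; A:dirty, B:dirty)
try  Suck: (B; A:dirty, B:clear)

Left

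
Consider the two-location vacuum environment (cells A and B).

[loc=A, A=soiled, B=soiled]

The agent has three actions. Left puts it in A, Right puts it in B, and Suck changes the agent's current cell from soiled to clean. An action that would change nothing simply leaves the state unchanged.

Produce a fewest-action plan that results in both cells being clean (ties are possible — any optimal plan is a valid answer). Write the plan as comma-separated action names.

Suck, Right, Suck

step 1/3 (Suck): <A|clean|soiled>
step 2/3 (Right): <B|clean|soiled>
step 3/3 (Suck): <B|clean|clean>
min 3: Suck A + move + Suck B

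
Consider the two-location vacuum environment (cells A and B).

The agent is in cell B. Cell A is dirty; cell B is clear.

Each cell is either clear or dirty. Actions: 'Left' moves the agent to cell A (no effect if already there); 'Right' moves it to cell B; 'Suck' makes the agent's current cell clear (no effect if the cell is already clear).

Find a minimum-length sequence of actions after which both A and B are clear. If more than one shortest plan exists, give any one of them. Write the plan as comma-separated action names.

1) do Left; now <A|dirty|clear>
2) do Suck; now <A|clear|clear>
min 2: go A then Suck

Left, Suck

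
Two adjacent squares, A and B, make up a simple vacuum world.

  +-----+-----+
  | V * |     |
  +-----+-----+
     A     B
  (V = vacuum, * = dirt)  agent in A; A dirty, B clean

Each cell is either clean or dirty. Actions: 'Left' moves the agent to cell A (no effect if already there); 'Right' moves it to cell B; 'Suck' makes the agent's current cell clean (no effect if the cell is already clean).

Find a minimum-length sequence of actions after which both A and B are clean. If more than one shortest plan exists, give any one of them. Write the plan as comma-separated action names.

t=1 Suck ⇒ in A — A clean, B clean
min 1: A is dirty, one Suck

Suck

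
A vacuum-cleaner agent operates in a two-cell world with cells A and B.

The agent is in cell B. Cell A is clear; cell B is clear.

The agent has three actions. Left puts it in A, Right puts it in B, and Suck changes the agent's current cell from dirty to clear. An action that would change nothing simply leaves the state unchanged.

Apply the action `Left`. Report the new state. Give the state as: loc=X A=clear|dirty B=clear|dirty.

start: loc=B A=clear B=clear
t=1 Left ⇒ loc=A A=clear B=clear

loc=A A=clear B=clear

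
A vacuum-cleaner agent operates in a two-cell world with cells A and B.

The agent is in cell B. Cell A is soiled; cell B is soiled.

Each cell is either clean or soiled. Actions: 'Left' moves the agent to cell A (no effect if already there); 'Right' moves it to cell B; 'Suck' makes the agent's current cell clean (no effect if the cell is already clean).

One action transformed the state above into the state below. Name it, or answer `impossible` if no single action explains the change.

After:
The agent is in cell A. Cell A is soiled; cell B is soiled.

Left

try  Left: <A|soiled|soiled>  ← match
try Right: <B|soiled|soiled>
try  Suck: <B|soiled|clean>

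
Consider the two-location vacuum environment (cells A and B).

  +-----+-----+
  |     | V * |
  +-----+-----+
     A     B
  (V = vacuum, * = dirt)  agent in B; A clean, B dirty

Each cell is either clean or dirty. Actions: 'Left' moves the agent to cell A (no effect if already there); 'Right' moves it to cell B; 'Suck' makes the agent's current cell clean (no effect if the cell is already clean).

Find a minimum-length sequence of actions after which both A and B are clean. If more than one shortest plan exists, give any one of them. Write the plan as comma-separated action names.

Suck

1) do Suck; now <B|clean|clean>
min 1: B is dirty, one Suck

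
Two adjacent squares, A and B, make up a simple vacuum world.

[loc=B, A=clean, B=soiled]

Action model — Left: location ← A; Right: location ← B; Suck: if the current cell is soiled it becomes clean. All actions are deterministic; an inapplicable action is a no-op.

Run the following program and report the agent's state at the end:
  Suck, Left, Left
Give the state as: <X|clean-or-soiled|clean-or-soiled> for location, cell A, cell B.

<A|clean|clean>

t=1 Suck ⇒ <B|clean|clean>
t=2 Left ⇒ <A|clean|clean>
t=3 Left ⇒ <A|clean|clean>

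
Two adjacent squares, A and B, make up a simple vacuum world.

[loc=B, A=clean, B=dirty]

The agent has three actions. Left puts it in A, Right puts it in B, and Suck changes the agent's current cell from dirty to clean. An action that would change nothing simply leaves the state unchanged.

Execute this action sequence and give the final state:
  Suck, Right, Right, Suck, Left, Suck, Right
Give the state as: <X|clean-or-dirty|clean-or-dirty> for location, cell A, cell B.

<B|clean|clean>

1) do Suck; now <B|clean|clean>
2) do Right; now <B|clean|clean>
3) do Right; now <B|clean|clean>
4) do Suck; now <B|clean|clean>
5) do Left; now <A|clean|clean>
6) do Suck; now <A|clean|clean>
7) do Right; now <B|clean|clean>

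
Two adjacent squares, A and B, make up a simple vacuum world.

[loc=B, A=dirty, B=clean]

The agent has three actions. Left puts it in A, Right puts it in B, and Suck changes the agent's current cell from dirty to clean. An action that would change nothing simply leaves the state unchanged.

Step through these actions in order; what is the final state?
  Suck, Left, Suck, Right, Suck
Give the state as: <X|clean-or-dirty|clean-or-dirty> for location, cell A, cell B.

<B|clean|clean>

step 1/5 (Suck): <B|dirty|clean>
step 2/5 (Left): <A|dirty|clean>
step 3/5 (Suck): <A|clean|clean>
step 4/5 (Right): <B|clean|clean>
step 5/5 (Suck): <B|clean|clean>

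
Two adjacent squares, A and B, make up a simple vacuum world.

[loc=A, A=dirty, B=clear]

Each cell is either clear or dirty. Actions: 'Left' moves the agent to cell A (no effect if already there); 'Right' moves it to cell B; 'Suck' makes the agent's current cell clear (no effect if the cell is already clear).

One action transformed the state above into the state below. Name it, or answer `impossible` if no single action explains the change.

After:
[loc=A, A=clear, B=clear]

try  Left: (A; A:dirty, B:clear)
try Right: (B; A:dirty, B:clear)
try  Suck: (A; A:clear, B:clear)  ← match

Suck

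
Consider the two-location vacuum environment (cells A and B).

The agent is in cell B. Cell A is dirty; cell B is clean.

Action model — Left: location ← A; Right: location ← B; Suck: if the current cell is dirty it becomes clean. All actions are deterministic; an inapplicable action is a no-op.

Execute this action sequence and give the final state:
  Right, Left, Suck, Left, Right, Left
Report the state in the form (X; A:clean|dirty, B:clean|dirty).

(A; A:clean, B:clean)

1) do Right; now (B; A:dirty, B:clean)
2) do Left; now (A; A:dirty, B:clean)
3) do Suck; now (A; A:clean, B:clean)
4) do Left; now (A; A:clean, B:clean)
5) do Right; now (B; A:clean, B:clean)
6) do Left; now (A; A:clean, B:clean)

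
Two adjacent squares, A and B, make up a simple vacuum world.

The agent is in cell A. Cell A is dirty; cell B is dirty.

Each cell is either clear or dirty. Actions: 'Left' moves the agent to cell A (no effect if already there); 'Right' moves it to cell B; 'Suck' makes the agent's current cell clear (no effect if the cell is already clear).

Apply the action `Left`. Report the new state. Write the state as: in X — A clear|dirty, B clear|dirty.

in A — A dirty, B dirty

start: in A — A dirty, B dirty
1) do Left; now in A — A dirty, B dirty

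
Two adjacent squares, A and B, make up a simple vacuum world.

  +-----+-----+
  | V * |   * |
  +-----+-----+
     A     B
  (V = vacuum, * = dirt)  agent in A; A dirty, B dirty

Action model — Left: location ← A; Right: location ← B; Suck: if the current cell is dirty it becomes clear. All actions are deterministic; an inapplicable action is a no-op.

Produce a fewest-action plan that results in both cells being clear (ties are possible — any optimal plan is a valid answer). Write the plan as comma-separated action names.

step 1/3 (Suck): <A|clear|dirty>
step 2/3 (Right): <B|clear|dirty>
step 3/3 (Suck): <B|clear|clear>
min 3: Suck A + move + Suck B

Suck, Right, Suck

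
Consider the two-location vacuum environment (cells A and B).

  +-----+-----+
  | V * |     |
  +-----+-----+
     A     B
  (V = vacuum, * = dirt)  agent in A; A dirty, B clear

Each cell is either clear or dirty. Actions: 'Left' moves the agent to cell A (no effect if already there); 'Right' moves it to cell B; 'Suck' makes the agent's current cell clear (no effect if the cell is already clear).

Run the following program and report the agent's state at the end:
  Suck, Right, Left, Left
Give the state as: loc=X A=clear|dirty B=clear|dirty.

t=1 Suck ⇒ loc=A A=clear B=clear
t=2 Right ⇒ loc=B A=clear B=clear
t=3 Left ⇒ loc=A A=clear B=clear
t=4 Left ⇒ loc=A A=clear B=clear

loc=A A=clear B=clear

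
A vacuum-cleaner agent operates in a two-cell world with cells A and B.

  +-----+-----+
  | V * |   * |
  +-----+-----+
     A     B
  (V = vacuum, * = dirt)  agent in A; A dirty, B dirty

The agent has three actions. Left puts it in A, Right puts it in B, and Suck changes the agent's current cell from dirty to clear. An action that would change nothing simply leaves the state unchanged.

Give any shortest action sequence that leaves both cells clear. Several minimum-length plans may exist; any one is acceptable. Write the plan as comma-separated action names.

[1] after Suck: (A; A:clear, B:dirty)
[2] after Right: (B; A:clear, B:dirty)
[3] after Suck: (B; A:clear, B:clear)
min 3: Suck A + move + Suck B

Suck, Right, Suck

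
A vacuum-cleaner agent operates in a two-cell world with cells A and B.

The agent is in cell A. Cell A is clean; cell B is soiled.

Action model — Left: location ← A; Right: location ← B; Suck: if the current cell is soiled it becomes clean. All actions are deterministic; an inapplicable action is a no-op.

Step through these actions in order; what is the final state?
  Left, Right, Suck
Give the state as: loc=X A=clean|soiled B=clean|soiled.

1) do Left; now loc=A A=clean B=soiled
2) do Right; now loc=B A=clean B=soiled
3) do Suck; now loc=B A=clean B=clean

loc=B A=clean B=clean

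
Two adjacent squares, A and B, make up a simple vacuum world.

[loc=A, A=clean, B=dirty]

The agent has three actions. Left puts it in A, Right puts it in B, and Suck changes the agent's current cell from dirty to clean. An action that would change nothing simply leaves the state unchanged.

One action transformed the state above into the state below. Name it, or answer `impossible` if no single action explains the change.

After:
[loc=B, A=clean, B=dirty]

Right

try  Left: (A; A:clean, B:dirty)
try Right: (B; A:clean, B:dirty)  ← match
try  Suck: (A; A:clean, B:dirty)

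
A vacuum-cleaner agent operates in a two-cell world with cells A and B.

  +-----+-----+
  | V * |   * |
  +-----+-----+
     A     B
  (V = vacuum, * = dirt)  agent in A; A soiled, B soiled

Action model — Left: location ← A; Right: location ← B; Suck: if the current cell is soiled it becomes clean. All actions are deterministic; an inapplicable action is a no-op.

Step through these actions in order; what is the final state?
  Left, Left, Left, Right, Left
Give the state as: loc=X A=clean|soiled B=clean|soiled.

[1] after Left: loc=A A=soiled B=soiled
[2] after Left: loc=A A=soiled B=soiled
[3] after Left: loc=A A=soiled B=soiled
[4] after Right: loc=B A=soiled B=soiled
[5] after Left: loc=A A=soiled B=soiled

loc=A A=soiled B=soiled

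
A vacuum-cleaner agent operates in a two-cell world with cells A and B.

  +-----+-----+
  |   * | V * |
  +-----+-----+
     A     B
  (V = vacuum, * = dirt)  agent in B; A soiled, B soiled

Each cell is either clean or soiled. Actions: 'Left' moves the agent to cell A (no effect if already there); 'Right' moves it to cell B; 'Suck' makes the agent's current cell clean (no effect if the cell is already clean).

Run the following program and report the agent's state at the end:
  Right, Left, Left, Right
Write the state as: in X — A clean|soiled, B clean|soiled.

1) do Right; now in B — A soiled, B soiled
2) do Left; now in A — A soiled, B soiled
3) do Left; now in A — A soiled, B soiled
4) do Right; now in B — A soiled, B soiled

in B — A soiled, B soiled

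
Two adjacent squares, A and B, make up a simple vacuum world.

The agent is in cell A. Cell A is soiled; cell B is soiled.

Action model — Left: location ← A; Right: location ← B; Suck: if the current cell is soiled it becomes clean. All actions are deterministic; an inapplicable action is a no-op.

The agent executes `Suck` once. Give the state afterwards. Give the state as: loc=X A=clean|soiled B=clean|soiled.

loc=A A=clean B=soiled

start: loc=A A=soiled B=soiled
[1] after Suck: loc=A A=clean B=soiled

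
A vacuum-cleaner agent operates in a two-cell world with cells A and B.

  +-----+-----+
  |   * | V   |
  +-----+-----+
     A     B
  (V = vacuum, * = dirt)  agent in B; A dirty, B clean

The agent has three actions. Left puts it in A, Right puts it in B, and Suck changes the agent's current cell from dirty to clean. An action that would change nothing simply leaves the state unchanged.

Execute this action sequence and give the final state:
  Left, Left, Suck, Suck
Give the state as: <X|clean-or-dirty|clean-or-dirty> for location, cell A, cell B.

step 1/4 (Left): <A|dirty|clean>
step 2/4 (Left): <A|dirty|clean>
step 3/4 (Suck): <A|clean|clean>
step 4/4 (Suck): <A|clean|clean>

<A|clean|clean>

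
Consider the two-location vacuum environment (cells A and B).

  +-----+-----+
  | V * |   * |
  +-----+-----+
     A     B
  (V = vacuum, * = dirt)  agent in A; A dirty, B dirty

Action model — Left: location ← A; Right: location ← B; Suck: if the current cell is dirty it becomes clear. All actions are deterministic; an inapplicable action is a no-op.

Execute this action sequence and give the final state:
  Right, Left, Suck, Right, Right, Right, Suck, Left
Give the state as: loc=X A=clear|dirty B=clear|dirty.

loc=A A=clear B=clear

1) do Right; now loc=B A=dirty B=dirty
2) do Left; now loc=A A=dirty B=dirty
3) do Suck; now loc=A A=clear B=dirty
4) do Right; now loc=B A=clear B=dirty
5) do Right; now loc=B A=clear B=dirty
6) do Right; now loc=B A=clear B=dirty
7) do Suck; now loc=B A=clear B=clear
8) do Left; now loc=A A=clear B=clear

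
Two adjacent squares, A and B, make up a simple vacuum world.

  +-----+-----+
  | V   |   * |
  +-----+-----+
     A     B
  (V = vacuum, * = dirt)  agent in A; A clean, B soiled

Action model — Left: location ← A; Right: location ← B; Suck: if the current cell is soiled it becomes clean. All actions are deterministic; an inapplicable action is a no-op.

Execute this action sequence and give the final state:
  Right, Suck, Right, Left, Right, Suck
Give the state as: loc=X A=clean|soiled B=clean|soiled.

Right (#1): loc=B A=clean B=soiled
Suck (#2): loc=B A=clean B=clean
Right (#3): loc=B A=clean B=clean
Left (#4): loc=A A=clean B=clean
Right (#5): loc=B A=clean B=clean
Suck (#6): loc=B A=clean B=clean

loc=B A=clean B=clean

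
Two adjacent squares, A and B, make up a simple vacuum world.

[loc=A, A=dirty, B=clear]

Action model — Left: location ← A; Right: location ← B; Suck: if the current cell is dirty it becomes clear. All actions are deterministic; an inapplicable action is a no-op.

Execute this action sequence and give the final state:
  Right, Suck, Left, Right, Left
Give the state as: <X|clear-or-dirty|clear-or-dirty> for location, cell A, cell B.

<A|dirty|clear>

[1] after Right: <B|dirty|clear>
[2] after Suck: <B|dirty|clear>
[3] after Left: <A|dirty|clear>
[4] after Right: <B|dirty|clear>
[5] after Left: <A|dirty|clear>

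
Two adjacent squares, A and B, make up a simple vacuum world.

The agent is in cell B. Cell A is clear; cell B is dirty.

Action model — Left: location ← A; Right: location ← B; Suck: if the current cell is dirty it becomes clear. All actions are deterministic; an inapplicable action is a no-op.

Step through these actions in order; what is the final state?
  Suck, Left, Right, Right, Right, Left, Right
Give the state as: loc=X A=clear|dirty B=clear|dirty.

loc=B A=clear B=clear

step 1/7 (Suck): loc=B A=clear B=clear
step 2/7 (Left): loc=A A=clear B=clear
step 3/7 (Right): loc=B A=clear B=clear
step 4/7 (Right): loc=B A=clear B=clear
step 5/7 (Right): loc=B A=clear B=clear
step 6/7 (Left): loc=A A=clear B=clear
step 7/7 (Right): loc=B A=clear B=clear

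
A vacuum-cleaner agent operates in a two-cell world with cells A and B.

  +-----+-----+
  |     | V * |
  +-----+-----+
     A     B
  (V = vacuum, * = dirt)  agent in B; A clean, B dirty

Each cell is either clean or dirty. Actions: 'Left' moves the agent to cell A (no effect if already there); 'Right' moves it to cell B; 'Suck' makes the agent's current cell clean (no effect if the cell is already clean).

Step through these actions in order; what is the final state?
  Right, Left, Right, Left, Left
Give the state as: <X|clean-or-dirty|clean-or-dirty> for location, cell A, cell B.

[1] after Right: <B|clean|dirty>
[2] after Left: <A|clean|dirty>
[3] after Right: <B|clean|dirty>
[4] after Left: <A|clean|dirty>
[5] after Left: <A|clean|dirty>

<A|clean|dirty>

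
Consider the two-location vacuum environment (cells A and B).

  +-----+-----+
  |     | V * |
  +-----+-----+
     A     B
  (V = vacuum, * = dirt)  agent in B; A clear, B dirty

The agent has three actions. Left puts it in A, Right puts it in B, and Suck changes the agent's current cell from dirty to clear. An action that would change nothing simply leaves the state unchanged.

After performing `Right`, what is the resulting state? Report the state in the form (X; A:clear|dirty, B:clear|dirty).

start: (B; A:clear, B:dirty)
t=1 Right ⇒ (B; A:clear, B:dirty)

(B; A:clear, B:dirty)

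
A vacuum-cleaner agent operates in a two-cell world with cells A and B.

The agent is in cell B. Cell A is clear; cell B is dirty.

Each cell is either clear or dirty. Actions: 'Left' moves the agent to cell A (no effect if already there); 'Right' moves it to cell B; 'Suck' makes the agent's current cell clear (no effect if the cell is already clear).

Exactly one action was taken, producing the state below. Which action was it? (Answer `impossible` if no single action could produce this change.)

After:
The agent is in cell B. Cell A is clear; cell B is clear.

try  Left: loc=A A=clear B=dirty
try Right: loc=B A=clear B=dirty
try  Suck: loc=B A=clear B=clear  ← match

Suck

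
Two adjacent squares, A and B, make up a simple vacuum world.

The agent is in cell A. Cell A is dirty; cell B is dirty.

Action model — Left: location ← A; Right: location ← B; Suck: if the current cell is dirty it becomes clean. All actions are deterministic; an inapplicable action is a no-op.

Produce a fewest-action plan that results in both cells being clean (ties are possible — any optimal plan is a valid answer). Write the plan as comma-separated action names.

t=1 Suck ⇒ (A; A:clean, B:dirty)
t=2 Right ⇒ (B; A:clean, B:dirty)
t=3 Suck ⇒ (B; A:clean, B:clean)
min 3: Suck A + move + Suck B

Suck, Right, Suck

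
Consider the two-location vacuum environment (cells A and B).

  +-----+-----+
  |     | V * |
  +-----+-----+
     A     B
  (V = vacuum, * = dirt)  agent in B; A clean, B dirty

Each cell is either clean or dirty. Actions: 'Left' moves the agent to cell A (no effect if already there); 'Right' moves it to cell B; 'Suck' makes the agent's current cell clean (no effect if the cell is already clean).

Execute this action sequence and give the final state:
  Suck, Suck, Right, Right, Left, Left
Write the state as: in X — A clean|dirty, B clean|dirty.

in A — A clean, B clean

t=1 Suck ⇒ in B — A clean, B clean
t=2 Suck ⇒ in B — A clean, B clean
t=3 Right ⇒ in B — A clean, B clean
t=4 Right ⇒ in B — A clean, B clean
t=5 Left ⇒ in A — A clean, B clean
t=6 Left ⇒ in A — A clean, B clean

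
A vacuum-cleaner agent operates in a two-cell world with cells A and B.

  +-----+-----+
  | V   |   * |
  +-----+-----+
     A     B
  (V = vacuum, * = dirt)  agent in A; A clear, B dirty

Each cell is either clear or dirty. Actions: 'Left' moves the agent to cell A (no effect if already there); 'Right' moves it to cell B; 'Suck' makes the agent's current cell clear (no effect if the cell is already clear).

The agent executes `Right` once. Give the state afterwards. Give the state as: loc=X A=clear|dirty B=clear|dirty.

loc=B A=clear B=dirty

start: loc=A A=clear B=dirty
1) do Right; now loc=B A=clear B=dirty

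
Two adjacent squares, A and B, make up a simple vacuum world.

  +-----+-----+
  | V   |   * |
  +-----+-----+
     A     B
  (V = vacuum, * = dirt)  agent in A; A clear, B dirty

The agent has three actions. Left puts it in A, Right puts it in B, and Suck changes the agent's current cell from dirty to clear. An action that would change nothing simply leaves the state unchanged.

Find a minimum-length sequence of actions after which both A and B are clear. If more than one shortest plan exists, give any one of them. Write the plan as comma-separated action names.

Right, Suck

Right (#1): <B|clear|dirty>
Suck (#2): <B|clear|clear>
min 2: go B then Suck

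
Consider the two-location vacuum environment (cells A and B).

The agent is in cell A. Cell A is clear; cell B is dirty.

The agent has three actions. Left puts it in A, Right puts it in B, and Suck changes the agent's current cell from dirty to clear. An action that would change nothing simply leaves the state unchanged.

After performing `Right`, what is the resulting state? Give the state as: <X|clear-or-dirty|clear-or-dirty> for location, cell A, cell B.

<B|clear|dirty>

start: <A|clear|dirty>
1) do Right; now <B|clear|dirty>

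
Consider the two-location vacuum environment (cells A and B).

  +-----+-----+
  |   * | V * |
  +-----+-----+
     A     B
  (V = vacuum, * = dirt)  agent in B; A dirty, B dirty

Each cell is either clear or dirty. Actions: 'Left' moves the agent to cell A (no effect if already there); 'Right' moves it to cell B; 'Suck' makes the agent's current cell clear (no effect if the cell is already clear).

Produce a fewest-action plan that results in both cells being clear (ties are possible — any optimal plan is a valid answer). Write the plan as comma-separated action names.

1) do Suck; now loc=B A=dirty B=clear
2) do Left; now loc=A A=dirty B=clear
3) do Suck; now loc=A A=clear B=clear
min 3: Suck B + move + Suck A

Suck, Left, Suck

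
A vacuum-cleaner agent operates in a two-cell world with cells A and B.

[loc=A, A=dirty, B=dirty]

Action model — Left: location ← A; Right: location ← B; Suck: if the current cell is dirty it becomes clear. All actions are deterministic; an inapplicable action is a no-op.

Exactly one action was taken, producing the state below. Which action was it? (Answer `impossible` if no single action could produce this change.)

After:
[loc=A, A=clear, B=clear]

try  Left: in A — A dirty, B dirty
try Right: in B — A dirty, B dirty
try  Suck: in A — A clear, B dirty
no single action produces the after-state

impossible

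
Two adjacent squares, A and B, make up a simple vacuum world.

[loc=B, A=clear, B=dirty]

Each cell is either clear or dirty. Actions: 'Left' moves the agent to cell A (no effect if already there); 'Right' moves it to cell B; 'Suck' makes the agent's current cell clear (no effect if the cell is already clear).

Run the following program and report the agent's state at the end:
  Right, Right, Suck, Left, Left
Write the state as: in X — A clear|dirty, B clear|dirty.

in A — A clear, B clear

t=1 Right ⇒ in B — A clear, B dirty
t=2 Right ⇒ in B — A clear, B dirty
t=3 Suck ⇒ in B — A clear, B clear
t=4 Left ⇒ in A — A clear, B clear
t=5 Left ⇒ in A — A clear, B clear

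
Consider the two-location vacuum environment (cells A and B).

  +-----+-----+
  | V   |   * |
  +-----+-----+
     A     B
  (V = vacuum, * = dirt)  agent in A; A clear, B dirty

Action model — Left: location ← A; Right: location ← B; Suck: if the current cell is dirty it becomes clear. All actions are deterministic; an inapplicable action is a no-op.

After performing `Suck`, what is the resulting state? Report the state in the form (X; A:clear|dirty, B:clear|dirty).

start: (A; A:clear, B:dirty)
step 1/1 (Suck): (A; A:clear, B:dirty)

(A; A:clear, B:dirty)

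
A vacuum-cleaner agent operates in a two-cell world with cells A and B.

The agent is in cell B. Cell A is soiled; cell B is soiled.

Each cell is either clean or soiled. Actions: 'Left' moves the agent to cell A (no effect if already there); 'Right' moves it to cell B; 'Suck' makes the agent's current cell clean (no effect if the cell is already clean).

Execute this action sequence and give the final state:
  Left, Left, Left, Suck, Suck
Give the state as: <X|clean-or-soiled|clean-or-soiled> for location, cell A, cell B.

<A|clean|soiled>

Left (#1): <A|soiled|soiled>
Left (#2): <A|soiled|soiled>
Left (#3): <A|soiled|soiled>
Suck (#4): <A|clean|soiled>
Suck (#5): <A|clean|soiled>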